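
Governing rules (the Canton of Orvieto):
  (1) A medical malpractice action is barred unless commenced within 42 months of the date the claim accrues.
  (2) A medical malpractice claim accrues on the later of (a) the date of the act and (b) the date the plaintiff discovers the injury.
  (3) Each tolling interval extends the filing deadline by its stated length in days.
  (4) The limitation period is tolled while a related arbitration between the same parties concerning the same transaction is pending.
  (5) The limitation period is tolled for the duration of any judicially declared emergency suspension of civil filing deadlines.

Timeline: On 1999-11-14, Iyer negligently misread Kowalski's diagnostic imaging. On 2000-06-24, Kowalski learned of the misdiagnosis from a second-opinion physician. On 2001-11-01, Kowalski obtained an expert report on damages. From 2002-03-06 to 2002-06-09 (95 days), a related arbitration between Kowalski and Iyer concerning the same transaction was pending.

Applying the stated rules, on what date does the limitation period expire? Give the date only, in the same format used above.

2004-03-28

Taking the later of the act (1999-11-14) and discovery (2000-06-24), the claim accrued on 2000-06-24.
The untolled deadline — 42 months after 2000-06-24 — is 2003-12-24.
The period was tolled for 95 days by the pending related arbitration (2002-03-06 to 2002-06-09), pushing the deadline to 2004-03-28.
None of the other events listed affects the running of the period under the stated rules.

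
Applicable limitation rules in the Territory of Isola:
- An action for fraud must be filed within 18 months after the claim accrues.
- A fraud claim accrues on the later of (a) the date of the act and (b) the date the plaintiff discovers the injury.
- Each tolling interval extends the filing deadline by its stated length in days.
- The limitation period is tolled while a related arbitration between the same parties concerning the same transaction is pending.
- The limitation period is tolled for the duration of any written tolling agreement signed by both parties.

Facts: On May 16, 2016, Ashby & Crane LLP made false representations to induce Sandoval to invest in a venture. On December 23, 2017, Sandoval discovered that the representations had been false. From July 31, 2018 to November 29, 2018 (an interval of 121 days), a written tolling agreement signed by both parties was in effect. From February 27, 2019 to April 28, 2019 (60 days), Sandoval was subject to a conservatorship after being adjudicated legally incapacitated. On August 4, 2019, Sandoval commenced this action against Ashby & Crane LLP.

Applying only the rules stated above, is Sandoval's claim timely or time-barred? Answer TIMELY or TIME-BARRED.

Taking the later of the act (May 16, 2016) and discovery (December 23, 2017), the claim accrued on December 23, 2017.
18 months from December 23, 2017 is June 23, 2019.
The written tolling agreement from July 31, 2018 to November 29, 2018 tolled the period for 121 days, extending the deadline to October 22, 2019.
The plaintiff's legal incapacity from February 27, 2019 to April 28, 2019 does not toll the period, because no stated rule makes the plaintiff's incapacity a tolling event.
Filing on August 4, 2019 beat the October 22, 2019 deadline — the action is timely.

TIMELY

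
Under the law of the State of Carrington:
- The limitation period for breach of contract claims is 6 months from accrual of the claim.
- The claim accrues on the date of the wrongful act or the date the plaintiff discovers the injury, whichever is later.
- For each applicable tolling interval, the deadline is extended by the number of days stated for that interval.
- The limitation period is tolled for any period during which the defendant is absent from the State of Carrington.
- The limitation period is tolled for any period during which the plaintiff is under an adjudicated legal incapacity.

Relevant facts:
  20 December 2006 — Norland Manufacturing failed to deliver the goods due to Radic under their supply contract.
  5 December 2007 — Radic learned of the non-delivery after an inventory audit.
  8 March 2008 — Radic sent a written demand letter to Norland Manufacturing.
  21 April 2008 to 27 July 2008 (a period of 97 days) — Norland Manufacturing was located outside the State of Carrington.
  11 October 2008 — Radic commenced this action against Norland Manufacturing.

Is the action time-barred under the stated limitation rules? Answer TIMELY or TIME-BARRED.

The claim accrued on 5 December 2007 — the later of the 20 December 2006 act and the 5 December 2007 discovery.
6 months from 5 December 2007 is 5 June 2008.
Because the defendant's absence from the jurisdiction ran from 21 April 2008 to 27 July 2008, the deadline is extended by 97 days to 10 September 2008.
None of the other events listed affects the running of the period under the stated rules.
Radic filed on 11 October 2008, after the 10 September 2008 deadline, so the action is time-barred.

TIME-BARRED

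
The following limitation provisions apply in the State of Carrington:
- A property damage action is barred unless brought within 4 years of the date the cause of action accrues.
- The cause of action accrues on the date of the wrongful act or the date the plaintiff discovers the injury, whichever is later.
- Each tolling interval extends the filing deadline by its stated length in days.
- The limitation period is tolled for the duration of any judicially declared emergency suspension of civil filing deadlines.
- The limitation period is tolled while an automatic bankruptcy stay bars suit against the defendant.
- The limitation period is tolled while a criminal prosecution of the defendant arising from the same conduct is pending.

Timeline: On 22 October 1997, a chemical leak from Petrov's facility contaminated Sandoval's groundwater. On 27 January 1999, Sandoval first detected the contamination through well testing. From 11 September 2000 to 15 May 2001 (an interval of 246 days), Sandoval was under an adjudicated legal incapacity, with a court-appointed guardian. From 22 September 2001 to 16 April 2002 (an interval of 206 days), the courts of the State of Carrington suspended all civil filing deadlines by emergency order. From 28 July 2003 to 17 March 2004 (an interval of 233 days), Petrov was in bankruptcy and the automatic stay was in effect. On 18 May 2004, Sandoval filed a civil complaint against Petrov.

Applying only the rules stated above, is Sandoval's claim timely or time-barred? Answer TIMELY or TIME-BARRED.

TIME-BARRED

The claim accrued on 27 January 1999 — the later of the 22 October 1997 act and the 27 January 1999 discovery.
The untolled deadline — 4 years after 27 January 1999 — is 27 January 2003.
The emergency suspension of filing deadlines from 22 September 2001 to 16 April 2002 tolled the period for 206 days, extending the deadline to 21 August 2003.
Because the automatic bankruptcy stay ran from 28 July 2003 to 17 March 2004, the deadline is extended by 233 days to 10 April 2004.
No stated provision tolls the period for the plaintiff's incapacity, so the interval from 11 September 2000 to 15 May 2001 has no effect on the deadline.
Filing on 18 May 2004 missed the 10 April 2004 deadline — the action is time-barred.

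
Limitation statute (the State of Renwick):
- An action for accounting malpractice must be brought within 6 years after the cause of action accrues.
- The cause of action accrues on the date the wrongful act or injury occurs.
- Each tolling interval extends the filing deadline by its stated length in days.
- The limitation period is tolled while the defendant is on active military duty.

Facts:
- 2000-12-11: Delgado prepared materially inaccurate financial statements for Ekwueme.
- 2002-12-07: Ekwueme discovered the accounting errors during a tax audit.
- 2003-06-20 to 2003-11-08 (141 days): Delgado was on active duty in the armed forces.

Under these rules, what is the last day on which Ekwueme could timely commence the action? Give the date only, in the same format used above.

Because the rule ties accrual to occurrence, the claim accrued on 2000-12-11, not on the 2002-12-07 discovery date.
6 years from 2000-12-11 is 2006-12-11.
The period was tolled for 141 days by the defendant's active military service (2003-06-20 to 2003-11-08), pushing the deadline to 2007-05-01.

2007-05-01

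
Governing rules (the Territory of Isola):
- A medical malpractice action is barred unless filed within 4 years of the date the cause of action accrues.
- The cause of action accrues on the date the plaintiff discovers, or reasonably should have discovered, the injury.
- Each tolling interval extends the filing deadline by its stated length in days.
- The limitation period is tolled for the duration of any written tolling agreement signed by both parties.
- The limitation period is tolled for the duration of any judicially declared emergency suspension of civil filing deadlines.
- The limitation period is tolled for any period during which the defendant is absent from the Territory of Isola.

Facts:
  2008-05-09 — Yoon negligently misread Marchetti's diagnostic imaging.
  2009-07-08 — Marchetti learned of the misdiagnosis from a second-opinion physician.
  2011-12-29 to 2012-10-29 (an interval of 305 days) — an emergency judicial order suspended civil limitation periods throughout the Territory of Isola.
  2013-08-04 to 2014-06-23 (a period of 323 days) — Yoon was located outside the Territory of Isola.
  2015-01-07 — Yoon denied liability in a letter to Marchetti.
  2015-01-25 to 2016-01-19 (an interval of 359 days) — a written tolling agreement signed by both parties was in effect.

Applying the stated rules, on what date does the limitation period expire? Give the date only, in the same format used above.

Accrual is tied to discovery, so the period began on 2009-07-08 rather than on 2008-05-09 when the act occurred.
4 years from 2009-07-08 is 2013-07-08.
The period was tolled for 305 days by the emergency suspension of filing deadlines (2011-12-29 to 2012-10-29), pushing the deadline to 2014-05-09.
The period was tolled for 323 days by the defendant's absence from the jurisdiction (2013-08-04 to 2014-06-23), pushing the deadline to 2015-03-28.
The period was tolled for 359 days by the written tolling agreement (2015-01-25 to 2016-01-19), pushing the deadline to 2016-03-21.
Nothing else in the chronology tolls or restarts the period.

2016-03-21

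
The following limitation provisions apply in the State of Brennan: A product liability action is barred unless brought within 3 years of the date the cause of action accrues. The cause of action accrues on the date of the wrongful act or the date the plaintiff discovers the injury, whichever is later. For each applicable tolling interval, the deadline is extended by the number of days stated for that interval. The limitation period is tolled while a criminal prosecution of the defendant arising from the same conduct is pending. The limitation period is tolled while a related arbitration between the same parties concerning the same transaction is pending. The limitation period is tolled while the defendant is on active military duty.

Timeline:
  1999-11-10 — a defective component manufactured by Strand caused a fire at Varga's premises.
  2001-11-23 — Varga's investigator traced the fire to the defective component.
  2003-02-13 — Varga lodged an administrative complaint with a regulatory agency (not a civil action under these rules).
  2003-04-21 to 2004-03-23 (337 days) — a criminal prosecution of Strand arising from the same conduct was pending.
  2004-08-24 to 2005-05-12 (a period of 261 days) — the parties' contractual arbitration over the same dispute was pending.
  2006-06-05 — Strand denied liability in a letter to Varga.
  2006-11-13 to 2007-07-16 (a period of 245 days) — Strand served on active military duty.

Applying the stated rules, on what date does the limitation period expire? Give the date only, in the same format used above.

2006-07-14

Because discovery on 2001-11-23 post-dates the 1999-11-10 act, accrual under the later-of rule falls on 2001-11-23.
The untolled deadline — 3 years after 2001-11-23 — is 2004-11-23.
The period was tolled for 337 days by the pending criminal prosecution (2003-04-21 to 2004-03-23), pushing the deadline to 2005-10-26.
The period was tolled for 261 days by the pending related arbitration (2004-08-24 to 2005-05-12), pushing the deadline to 2006-07-14.
The defendant's active military service from 2006-11-13 to 2007-07-16 began after the period had already run on 2006-07-14, so it has no tolling effect.
None of the other events listed affects the running of the period under the stated rules.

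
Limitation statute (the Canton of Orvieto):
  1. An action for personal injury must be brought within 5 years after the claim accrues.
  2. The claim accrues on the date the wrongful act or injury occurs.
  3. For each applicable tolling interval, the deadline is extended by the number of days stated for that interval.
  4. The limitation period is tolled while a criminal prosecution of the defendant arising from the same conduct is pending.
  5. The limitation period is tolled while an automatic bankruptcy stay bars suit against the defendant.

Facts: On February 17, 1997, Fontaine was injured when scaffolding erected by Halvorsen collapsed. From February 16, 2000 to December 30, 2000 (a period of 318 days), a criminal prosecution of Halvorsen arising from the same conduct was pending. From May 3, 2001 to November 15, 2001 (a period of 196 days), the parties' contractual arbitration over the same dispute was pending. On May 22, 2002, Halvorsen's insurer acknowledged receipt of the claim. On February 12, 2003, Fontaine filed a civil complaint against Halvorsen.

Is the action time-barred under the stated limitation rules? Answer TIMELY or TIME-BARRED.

TIME-BARRED

The limitation period began to run on February 17, 1997.
The untolled deadline — 5 years after February 17, 1997 — is February 17, 2002.
The pending criminal prosecution from February 16, 2000 to December 30, 2000 tolled the period for 318 days, extending the deadline to January 1, 2003.
Although a pending arbitration ran from May 3, 2001 to November 15, 2001, the stated rules do not make that a tolling event, so it is disregarded.
The other events in the timeline have no effect on the limitation period under the stated rules.
The February 12, 2003 filing falls after the January 1, 2003 deadline; the claim is time-barred.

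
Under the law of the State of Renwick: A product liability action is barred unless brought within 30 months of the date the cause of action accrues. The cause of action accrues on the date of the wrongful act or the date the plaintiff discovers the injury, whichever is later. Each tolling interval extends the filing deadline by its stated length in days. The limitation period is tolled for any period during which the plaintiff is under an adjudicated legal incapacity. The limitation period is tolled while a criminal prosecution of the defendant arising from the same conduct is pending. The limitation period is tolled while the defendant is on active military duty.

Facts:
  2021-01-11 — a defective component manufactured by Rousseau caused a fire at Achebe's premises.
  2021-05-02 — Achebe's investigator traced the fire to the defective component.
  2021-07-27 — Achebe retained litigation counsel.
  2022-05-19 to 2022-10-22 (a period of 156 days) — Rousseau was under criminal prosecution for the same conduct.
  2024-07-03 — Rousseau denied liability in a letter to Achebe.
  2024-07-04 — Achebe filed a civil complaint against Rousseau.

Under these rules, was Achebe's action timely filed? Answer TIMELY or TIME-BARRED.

Because discovery on 2021-05-02 post-dates the 2021-01-11 act, accrual under the later-of rule falls on 2021-05-02.
30 months from 2021-05-02 is 2023-11-02.
The pending criminal prosecution from 2022-05-19 to 2022-10-22 tolled the period for 156 days, extending the deadline to 2024-04-06.
None of the other events listed affects the running of the period under the stated rules.
The 2024-07-04 filing falls after the 2024-04-06 deadline; the claim is time-barred.

TIME-BARRED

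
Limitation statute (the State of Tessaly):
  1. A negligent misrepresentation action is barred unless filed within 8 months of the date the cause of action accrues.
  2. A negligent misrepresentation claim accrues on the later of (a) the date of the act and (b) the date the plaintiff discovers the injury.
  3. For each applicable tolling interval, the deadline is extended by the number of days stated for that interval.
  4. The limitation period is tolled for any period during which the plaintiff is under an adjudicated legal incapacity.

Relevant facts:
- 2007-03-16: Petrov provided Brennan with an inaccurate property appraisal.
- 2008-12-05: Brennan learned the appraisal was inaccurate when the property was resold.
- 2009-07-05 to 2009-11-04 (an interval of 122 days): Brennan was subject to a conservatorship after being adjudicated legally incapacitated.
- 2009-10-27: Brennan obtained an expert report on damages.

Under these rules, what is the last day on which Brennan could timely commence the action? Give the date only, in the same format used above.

Taking the later of the act (2007-03-16) and discovery (2008-12-05), the claim accrued on 2008-12-05.
8 months from 2008-12-05 is 2009-08-05.
Because the plaintiff's legal incapacity ran from 2009-07-05 to 2009-11-04, the deadline is extended by 122 days to 2009-12-05.
The other events in the timeline have no effect on the limitation period under the stated rules.

2009-12-05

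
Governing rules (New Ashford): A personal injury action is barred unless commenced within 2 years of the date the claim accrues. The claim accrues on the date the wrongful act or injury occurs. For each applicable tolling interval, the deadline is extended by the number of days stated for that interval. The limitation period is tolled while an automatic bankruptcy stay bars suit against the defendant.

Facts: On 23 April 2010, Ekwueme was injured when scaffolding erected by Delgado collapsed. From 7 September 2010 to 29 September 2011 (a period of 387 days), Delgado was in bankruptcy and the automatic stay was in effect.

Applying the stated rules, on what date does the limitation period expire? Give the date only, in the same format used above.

The limitation period began to run on 23 April 2010.
2 years from 23 April 2010 is 23 April 2012.
The period was tolled for 387 days by the automatic bankruptcy stay (7 September 2010 to 29 September 2011), pushing the deadline to 15 May 2013.

15 May 2013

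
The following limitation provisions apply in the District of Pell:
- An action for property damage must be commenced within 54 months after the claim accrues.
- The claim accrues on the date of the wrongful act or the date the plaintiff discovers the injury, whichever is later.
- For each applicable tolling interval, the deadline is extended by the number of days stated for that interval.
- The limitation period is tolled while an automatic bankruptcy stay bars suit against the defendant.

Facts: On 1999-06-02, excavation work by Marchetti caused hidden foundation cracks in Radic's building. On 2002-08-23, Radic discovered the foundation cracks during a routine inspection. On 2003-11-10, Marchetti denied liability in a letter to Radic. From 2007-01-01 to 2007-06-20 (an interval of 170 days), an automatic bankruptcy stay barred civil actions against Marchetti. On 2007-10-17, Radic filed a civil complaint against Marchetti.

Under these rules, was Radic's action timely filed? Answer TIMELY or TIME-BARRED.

Because discovery on 2002-08-23 post-dates the 1999-06-02 act, accrual under the later-of rule falls on 2002-08-23.
The untolled deadline — 54 months after 2002-08-23 — is 2007-02-23.
Because the automatic bankruptcy stay ran from 2007-01-01 to 2007-06-20, the deadline is extended by 170 days to 2007-08-12.
The other events in the timeline have no effect on the limitation period under the stated rules.
Filing on 2007-10-17 missed the 2007-08-12 deadline — the action is time-barred.

TIME-BARRED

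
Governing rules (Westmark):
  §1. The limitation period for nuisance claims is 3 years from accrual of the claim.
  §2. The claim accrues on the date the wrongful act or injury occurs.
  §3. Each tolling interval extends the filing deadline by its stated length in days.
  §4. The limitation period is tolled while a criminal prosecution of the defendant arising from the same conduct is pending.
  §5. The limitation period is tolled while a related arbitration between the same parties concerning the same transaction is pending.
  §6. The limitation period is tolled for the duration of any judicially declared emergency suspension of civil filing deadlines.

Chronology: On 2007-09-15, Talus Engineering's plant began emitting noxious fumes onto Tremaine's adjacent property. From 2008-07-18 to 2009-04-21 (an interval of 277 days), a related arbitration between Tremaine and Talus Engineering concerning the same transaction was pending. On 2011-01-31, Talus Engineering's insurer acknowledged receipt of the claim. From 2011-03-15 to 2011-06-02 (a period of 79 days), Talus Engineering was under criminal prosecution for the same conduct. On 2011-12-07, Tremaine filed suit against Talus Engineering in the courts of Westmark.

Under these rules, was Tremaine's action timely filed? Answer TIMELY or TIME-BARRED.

The limitation period began to run on 2007-09-15.
3 years from 2007-09-15 is 2010-09-15.
The pending related arbitration from 2008-07-18 to 2009-04-21 tolled the period for 277 days, extending the deadline to 2011-06-19.
The pending criminal prosecution from 2011-03-15 to 2011-06-02 tolled the period for 79 days, extending the deadline to 2011-09-06.
Nothing else in the chronology tolls or restarts the period.
Tremaine filed on 2011-12-07, after the 2011-09-06 deadline, so the action is time-barred.

TIME-BARRED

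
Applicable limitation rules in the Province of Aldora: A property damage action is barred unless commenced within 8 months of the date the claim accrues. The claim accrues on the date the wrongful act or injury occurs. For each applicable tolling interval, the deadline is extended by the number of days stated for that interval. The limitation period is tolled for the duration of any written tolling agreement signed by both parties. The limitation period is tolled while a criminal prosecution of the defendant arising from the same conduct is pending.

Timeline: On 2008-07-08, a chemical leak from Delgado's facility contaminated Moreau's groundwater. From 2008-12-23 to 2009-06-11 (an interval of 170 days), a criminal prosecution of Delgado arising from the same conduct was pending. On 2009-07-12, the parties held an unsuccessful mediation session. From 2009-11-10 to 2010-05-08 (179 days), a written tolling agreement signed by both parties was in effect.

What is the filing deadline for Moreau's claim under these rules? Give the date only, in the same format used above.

2009-08-25

The claim accrued on 2008-07-08, the date of the act.
8 months from 2008-07-08 is 2009-03-08.
The pending criminal prosecution from 2008-12-23 to 2009-06-11 tolled the period for 170 days, extending the deadline to 2009-08-25.
The written tolling agreement from 2009-11-10 to 2010-05-08 began after the period had already run on 2009-08-25, so it has no tolling effect.
None of the other events listed affects the running of the period under the stated rules.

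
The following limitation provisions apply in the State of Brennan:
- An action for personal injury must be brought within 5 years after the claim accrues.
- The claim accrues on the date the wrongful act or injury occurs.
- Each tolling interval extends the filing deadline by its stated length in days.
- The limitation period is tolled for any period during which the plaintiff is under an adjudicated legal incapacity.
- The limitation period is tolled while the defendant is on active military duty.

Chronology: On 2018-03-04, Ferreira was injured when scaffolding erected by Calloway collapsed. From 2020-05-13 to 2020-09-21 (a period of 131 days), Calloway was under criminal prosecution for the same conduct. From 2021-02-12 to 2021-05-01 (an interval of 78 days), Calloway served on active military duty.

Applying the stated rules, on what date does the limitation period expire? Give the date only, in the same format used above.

2023-05-21

The claim accrued on 2018-03-04, when the wrongful act occurred.
The untolled deadline — 5 years after 2018-03-04 — is 2023-03-04.
Because the defendant's active military service ran from 2021-02-12 to 2021-05-01, the deadline is extended by 78 days to 2023-05-21.
No stated provision tolls the period for a criminal prosecution, so the interval from 2020-05-13 to 2020-09-21 has no effect on the deadline.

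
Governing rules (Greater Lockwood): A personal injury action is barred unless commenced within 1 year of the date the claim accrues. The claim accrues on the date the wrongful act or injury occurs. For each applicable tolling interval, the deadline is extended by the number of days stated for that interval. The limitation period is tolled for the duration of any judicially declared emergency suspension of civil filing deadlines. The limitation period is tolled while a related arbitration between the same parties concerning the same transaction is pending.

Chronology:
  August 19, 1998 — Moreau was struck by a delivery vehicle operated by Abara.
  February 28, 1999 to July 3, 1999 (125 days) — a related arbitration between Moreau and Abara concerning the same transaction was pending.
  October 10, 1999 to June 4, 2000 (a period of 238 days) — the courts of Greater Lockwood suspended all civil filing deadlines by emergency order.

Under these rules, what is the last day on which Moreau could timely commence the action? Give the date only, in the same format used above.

August 16, 2000

The claim accrued on August 19, 1998, when the wrongful act occurred.
Adding the 1 year base period to August 19, 1998 gives a deadline of August 19, 1999, before any tolling.
Because the pending related arbitration ran from February 28, 1999 to July 3, 1999, the deadline is extended by 125 days to December 22, 1999.
Because the emergency suspension of filing deadlines ran from October 10, 1999 to June 4, 2000, the deadline is extended by 238 days to August 16, 2000.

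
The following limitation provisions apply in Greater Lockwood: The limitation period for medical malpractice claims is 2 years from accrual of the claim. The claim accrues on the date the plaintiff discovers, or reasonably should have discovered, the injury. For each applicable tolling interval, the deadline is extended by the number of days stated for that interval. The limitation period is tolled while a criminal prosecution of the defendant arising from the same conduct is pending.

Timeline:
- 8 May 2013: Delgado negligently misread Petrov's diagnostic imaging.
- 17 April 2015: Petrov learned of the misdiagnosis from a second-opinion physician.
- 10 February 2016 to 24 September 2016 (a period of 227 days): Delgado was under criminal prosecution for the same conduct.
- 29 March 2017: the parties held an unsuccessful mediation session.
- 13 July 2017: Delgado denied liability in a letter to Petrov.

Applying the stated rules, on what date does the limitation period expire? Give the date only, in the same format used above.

30 November 2017

Under the discovery rule, the claim accrued on 17 April 2015, when Petrov discovered the injury — not on the 8 May 2013 date of the underlying act.
2 years from 17 April 2015 is 17 April 2017.
The pending criminal prosecution from 10 February 2016 to 24 September 2016 tolled the period for 227 days, extending the deadline to 30 November 2017.
Nothing else in the chronology tolls or restarts the period.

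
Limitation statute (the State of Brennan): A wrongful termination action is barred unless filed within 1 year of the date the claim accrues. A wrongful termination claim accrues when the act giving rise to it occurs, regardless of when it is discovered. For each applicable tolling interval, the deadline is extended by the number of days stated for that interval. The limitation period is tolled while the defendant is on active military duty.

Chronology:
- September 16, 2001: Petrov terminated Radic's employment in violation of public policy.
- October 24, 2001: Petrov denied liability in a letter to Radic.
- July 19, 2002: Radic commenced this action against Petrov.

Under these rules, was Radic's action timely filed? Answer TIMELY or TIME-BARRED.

The limitation period began to run on September 16, 2001.
Adding the 1 year base period to September 16, 2001 gives a deadline of September 16, 2002, before any tolling.
The other events in the timeline have no effect on the limitation period under the stated rules.
Filing on July 19, 2002 beat the September 16, 2002 deadline — the action is timely.

TIMELY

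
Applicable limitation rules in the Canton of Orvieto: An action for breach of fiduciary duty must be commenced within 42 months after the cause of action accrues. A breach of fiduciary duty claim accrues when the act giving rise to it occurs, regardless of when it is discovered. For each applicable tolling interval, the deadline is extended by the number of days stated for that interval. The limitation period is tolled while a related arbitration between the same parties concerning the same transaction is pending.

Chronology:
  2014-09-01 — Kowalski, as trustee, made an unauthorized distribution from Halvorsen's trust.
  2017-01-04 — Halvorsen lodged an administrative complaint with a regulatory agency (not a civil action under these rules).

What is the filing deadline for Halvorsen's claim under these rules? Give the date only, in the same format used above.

2018-03-01

The limitation period began to run on 2014-09-01.
Adding the 42 months base period to 2014-09-01 gives a deadline of 2018-03-01, before any tolling.
Nothing else in the chronology tolls or restarts the period.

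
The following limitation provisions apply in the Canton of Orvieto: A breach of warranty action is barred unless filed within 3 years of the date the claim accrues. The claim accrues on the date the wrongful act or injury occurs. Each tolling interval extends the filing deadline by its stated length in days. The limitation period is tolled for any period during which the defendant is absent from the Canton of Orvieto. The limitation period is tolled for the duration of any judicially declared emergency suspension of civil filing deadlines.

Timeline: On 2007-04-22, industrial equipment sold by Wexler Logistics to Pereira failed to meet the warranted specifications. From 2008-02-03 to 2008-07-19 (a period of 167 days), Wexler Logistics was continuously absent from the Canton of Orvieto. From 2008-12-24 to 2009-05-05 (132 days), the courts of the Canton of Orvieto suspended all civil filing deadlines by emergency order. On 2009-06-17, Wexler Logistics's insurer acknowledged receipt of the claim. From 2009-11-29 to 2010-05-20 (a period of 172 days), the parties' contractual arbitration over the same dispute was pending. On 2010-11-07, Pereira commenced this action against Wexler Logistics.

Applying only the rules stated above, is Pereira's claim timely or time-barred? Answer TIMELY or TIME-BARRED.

The claim accrued on 2007-04-22, when the wrongful act occurred.
The untolled deadline — 3 years after 2007-04-22 — is 2010-04-22.
The defendant's absence from the jurisdiction from 2008-02-03 to 2008-07-19 tolled the period for 167 days, extending the deadline to 2010-10-06.
The period was tolled for 132 days by the emergency suspension of filing deadlines (2008-12-24 to 2009-05-05), pushing the deadline to 2011-02-15.
No stated provision tolls the period for a pending arbitration, so the interval from 2009-11-29 to 2010-05-20 has no effect on the deadline.
None of the other events listed affects the running of the period under the stated rules.
Pereira filed on 2010-11-07, before the 2011-02-15 deadline, so the action is timely.

TIMELY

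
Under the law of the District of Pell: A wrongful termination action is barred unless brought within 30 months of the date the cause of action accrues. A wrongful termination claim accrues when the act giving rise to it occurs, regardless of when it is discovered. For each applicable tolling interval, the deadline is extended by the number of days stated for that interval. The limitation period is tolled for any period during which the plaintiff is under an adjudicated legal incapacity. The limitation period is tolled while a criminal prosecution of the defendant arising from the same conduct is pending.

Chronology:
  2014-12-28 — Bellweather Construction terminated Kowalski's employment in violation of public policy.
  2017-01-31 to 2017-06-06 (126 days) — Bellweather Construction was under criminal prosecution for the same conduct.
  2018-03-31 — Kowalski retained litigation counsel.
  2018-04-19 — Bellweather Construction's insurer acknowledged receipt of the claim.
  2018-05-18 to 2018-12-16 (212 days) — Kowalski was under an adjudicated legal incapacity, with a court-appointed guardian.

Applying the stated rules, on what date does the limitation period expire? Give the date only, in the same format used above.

2017-11-01

The claim accrued on 2014-12-28, when the wrongful act occurred.
30 months from 2014-12-28 is 2017-06-28.
The pending criminal prosecution from 2017-01-31 to 2017-06-06 tolled the period for 126 days, extending the deadline to 2017-11-01.
By the time the plaintiff's legal incapacity began on 2018-05-18, the limitation period had already expired on 2017-11-01; that interval cannot revive it.
The other events in the timeline have no effect on the limitation period under the stated rules.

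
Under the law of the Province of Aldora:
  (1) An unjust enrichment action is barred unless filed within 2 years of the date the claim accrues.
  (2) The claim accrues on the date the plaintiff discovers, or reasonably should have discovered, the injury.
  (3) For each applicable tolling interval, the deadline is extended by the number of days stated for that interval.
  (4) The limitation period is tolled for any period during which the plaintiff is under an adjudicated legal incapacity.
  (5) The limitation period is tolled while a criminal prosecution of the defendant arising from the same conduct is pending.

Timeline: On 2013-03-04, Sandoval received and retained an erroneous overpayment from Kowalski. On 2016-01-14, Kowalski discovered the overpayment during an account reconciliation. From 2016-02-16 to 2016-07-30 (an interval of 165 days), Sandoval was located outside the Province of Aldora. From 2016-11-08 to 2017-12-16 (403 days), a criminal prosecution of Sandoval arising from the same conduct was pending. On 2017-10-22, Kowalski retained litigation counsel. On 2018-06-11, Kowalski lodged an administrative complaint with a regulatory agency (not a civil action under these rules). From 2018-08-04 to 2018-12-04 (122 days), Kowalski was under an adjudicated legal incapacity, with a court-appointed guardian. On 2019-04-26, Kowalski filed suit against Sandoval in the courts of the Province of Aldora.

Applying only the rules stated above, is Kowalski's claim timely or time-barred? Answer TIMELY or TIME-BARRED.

Under the discovery rule, the claim accrued on 2016-01-14, when Kowalski discovered the injury — not on the 2013-03-04 date of the underlying act.
2 years from 2016-01-14 is 2018-01-14.
The period was tolled for 403 days by the pending criminal prosecution (2016-11-08 to 2017-12-16), pushing the deadline to 2019-02-21.
The period was tolled for 122 days by the plaintiff's legal incapacity (2018-08-04 to 2018-12-04), pushing the deadline to 2019-06-23.
No stated provision tolls the period for the defendant's absence, so the interval from 2016-02-16 to 2016-07-30 has no effect on the deadline.
The other events in the timeline have no effect on the limitation period under the stated rules.
Filing on 2019-04-26 beat the 2019-06-23 deadline — the action is timely.

TIMELY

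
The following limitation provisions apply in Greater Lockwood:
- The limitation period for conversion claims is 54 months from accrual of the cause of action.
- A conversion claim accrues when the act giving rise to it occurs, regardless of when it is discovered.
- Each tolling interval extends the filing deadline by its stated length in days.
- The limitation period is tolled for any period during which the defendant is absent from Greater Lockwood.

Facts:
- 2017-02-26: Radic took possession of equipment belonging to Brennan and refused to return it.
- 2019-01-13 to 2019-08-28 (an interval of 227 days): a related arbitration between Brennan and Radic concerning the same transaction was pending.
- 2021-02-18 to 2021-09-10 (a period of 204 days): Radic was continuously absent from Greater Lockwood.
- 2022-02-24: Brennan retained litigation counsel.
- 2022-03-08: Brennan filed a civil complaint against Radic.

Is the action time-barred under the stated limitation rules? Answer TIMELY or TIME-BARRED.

TIMELY

The claim accrued on 2017-02-26, when the wrongful act occurred.
54 months from 2017-02-26 is 2021-08-26.
The period was tolled for 204 days by the defendant's absence from the jurisdiction (2021-02-18 to 2021-09-10), pushing the deadline to 2022-03-18.
No stated provision tolls the period for a pending arbitration, so the interval from 2019-01-13 to 2019-08-28 has no effect on the deadline.
Nothing else in the chronology tolls or restarts the period.
The 2022-03-08 filing precedes the 2022-03-18 deadline; the claim is timely.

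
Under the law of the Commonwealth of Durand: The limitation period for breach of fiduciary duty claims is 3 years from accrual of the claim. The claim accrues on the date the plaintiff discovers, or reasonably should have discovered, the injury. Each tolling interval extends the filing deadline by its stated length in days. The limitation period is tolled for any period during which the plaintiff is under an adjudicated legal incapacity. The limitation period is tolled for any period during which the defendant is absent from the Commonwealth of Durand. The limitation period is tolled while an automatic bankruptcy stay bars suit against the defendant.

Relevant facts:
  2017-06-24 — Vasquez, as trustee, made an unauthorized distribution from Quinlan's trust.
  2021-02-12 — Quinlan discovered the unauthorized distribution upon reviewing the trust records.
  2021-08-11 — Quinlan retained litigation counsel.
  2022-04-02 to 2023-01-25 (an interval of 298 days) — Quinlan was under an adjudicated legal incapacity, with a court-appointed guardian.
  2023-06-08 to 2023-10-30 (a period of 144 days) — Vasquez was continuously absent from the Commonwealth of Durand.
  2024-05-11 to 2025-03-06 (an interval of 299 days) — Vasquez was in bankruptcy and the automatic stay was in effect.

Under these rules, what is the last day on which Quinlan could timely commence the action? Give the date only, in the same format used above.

Accrual is tied to discovery, so the period began on 2021-02-12 rather than on 2017-06-24 when the act occurred.
The untolled deadline — 3 years after 2021-02-12 — is 2024-02-12.
Because the plaintiff's legal incapacity ran from 2022-04-02 to 2023-01-25, the deadline is extended by 298 days to 2024-12-06.
The defendant's absence from the jurisdiction from 2023-06-08 to 2023-10-30 tolled the period for 144 days, extending the deadline to 2025-04-29.
The period was tolled for 299 days by the automatic bankruptcy stay (2024-05-11 to 2025-03-06), pushing the deadline to 2026-02-22.
Nothing else in the chronology tolls or restarts the period.

2026-02-22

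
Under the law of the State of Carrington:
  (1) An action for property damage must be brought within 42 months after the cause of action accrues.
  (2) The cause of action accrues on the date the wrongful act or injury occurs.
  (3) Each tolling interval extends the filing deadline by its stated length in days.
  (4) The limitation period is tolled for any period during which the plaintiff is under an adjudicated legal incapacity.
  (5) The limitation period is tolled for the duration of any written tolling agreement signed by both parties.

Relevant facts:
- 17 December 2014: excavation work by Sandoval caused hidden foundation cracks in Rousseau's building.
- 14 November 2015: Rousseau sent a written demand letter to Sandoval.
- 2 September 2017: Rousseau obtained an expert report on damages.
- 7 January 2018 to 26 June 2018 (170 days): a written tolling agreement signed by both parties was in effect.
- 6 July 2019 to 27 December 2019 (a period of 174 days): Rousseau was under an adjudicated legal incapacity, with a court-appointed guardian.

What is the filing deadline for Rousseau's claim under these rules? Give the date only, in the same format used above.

4 December 2018

The cause of action accrued on 17 December 2014, the date of the act.
42 months from 17 December 2014 is 17 June 2018.
The period was tolled for 170 days by the written tolling agreement (7 January 2018 to 26 June 2018), pushing the deadline to 4 December 2018.
The plaintiff's legal incapacity from 6 July 2019 to 27 December 2019 began after the period had already run on 4 December 2018, so it has no tolling effect.
Nothing else in the chronology tolls or restarts the period.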